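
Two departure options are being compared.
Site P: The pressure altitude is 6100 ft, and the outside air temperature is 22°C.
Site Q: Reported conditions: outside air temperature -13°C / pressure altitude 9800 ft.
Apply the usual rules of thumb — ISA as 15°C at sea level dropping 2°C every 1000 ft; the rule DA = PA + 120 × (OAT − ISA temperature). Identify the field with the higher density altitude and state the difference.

Site P: ISA temp = 2.8°C, deviation +19.2°C, DA = 6100 + 120 × 19.2 = 8404 ft.
Site Q: ISA temp = -4.6°C, deviation -8.4°C, DA = 9800 + 120 × (-8.4) = 8792 ft.
Site Q is higher by 8792 − 8404 = 388 ft.

Site Q by 388 ft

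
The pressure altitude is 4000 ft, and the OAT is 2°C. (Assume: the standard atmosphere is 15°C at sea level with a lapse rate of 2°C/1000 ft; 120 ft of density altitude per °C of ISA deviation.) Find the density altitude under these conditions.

ISA temperature at 4000 ft = 15 − 2 × (4000/1000) = 7°C.
ISA deviation = 2 − 7 = -5°C.
Density altitude = 4000 + 120 × (-5) = 4000 + (-600) = 3400 ft.

3400 ft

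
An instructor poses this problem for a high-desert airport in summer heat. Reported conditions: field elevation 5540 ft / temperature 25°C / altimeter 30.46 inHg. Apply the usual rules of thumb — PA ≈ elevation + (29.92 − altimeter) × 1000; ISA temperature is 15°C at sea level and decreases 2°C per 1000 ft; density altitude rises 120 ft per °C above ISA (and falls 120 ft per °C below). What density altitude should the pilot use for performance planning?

Pressure altitude = 5540 + (29.92 − 30.46) × 1000 = 5540 + (-540) = 5000 ft.
ISA temperature at 5000 ft = 15 − 2 × (5000/1000) = 5°C.
ISA deviation = 25 − 5 = +20°C.
Density altitude = 5000 + 120 × (20) = 7400 ft.

7400 ft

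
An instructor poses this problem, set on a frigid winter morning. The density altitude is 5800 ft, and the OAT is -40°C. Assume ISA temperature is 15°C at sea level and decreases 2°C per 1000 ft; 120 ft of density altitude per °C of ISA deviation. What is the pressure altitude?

DA = PA + 120 × (OAT − (15 − 2·PA/1000)) = PA + 120·OAT − 1800 + 0.24·PA = 1.24·PA + 120·OAT − 1800.
So 1.24·PA = 5800 − 120 × (-40) + 1800 = 12400.
PA = 12400 / 1.24 = 10000 ft.

10000 ft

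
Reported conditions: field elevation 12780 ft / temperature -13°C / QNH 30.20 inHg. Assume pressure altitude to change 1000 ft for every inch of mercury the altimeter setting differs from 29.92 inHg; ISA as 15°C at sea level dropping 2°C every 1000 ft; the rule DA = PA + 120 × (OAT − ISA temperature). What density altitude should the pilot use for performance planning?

12140 ft

Pressure altitude = 12780 + (29.92 − 30.20) × 1000 = 12780 + (-280) = 12500 ft.
ISA temperature at 12500 ft = 15 − 2 × (12500/1000) = -10°C.
ISA deviation = -13 − (-10) = -3°C.
Density altitude = 12500 + 120 × (-3) = 12140 ft.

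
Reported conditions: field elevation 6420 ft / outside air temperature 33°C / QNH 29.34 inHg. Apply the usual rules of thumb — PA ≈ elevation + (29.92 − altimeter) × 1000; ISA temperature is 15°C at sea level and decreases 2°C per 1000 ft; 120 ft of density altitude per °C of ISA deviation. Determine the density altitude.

Pressure altitude = 6420 + (29.92 − 29.34) × 1000 = 6420 + (+580) = 7000 ft.
ISA temperature at 7000 ft = 15 − 2 × (7000/1000) = 1°C.
ISA deviation = 33 − 1 = +32°C.
Density altitude = 7000 + 120 × (32) = 10840 ft.

10840 ft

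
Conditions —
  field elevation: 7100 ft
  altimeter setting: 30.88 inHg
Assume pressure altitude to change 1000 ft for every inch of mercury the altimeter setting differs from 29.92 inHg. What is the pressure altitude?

Pressure correction = (29.92 − 30.88) × 1000 = -960 ft.
Pressure altitude = 7100 + (-960) = 6140 ft.

6140 ft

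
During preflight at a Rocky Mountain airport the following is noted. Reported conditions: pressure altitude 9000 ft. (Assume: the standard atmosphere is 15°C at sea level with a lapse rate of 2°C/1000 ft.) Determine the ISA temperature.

-3°C

ISA temperature = 15 − 2 × (9000/1000) = 15 − 18 = -3°C.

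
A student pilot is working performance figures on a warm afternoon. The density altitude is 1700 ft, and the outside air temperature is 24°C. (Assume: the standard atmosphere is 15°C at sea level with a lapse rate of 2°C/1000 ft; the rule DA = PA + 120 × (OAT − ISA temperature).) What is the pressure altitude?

DA = PA + 120 × (OAT − (15 − 2·PA/1000)) = PA + 120·OAT − 1800 + 0.24·PA = 1.24·PA + 120·OAT − 1800.
So 1.24·PA = 1700 − 120 × 24 + 1800 = 620.
PA = 620 / 1.24 = 500 ft.

500 ft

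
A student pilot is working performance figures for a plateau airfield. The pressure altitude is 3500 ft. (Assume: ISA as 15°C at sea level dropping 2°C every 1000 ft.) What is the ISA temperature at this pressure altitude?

8°C

ISA temperature = 15 − 2 × (3500/1000) = 15 − 7 = 8°C.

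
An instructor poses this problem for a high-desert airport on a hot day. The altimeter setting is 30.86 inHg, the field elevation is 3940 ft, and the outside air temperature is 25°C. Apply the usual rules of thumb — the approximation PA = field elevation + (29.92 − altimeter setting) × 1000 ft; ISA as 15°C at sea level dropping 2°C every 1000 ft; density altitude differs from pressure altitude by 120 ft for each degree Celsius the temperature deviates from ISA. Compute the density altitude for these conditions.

Pressure altitude = 3940 + (29.92 − 30.86) × 1000 = 3940 + (-940) = 3000 ft.
ISA temperature at 3000 ft = 15 − 2 × (3000/1000) = 9°C.
ISA deviation = 25 − 9 = +16°C.
Density altitude = 3000 + 120 × (16) = 4920 ft.

4920 ft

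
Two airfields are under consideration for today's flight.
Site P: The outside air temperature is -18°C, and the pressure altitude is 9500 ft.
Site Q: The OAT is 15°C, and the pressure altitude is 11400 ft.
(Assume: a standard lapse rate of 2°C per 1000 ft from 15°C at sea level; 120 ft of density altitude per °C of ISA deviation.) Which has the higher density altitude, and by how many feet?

Site P: ISA temp = -4°C, deviation -14°C, DA = 9500 + 120 × (-14) = 7820 ft.
Site Q: ISA temp = -7.8°C, deviation +22.8°C, DA = 11400 + 120 × 22.8 = 14136 ft.
Site Q is higher by 14136 − 7820 = 6316 ft.

Site Q by 6316 ft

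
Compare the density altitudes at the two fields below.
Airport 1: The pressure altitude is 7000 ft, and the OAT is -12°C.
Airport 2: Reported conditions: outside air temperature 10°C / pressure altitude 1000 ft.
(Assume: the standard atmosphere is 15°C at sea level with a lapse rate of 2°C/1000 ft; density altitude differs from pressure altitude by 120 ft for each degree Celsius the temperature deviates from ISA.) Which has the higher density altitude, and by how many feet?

Airport 1 by 4800 ft

Airport 1: ISA temp = 1°C, deviation -13°C, DA = 7000 + 120 × (-13) = 5440 ft.
Airport 2: ISA temp = 13°C, deviation -3°C, DA = 1000 + 120 × (-3) = 640 ft.
Airport 1 is higher by 5440 − 640 = 4800 ft.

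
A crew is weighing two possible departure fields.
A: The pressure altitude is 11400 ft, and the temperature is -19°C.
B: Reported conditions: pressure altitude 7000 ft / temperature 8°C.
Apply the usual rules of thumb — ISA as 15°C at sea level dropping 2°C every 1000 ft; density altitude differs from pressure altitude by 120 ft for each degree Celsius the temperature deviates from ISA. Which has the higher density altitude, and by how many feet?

A by 2216 ft

A: ISA temp = -7.8°C, deviation -11.2°C, DA = 11400 + 120 × (-11.2) = 10056 ft.
B: ISA temp = 1°C, deviation +7°C, DA = 7000 + 120 × 7 = 7840 ft.
A is higher by 10056 − 7840 = 2216 ft.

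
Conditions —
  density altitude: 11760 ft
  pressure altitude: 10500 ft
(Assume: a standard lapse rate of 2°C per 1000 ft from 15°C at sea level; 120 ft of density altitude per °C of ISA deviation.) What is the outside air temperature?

Density altitude − pressure altitude = 11760 − 10500 = +1260 ft.
At 120 ft/°C that is an ISA deviation of 1260/120 = +10.5°C.
ISA temperature at 10500 ft = 15 − 2 × (10500/1000) = -6°C.
OAT = ISA + deviation = -6 + (+10.5) = 4.5°C.

4.5°C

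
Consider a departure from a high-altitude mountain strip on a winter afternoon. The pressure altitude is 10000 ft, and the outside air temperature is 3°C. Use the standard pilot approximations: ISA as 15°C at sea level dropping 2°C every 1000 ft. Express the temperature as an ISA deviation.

ISA+8°C

ISA temperature at 10000 ft = 15 − 2 × (10000/1000) = -5°C.
Deviation = OAT − ISA = 3 − (-5) = +8°C.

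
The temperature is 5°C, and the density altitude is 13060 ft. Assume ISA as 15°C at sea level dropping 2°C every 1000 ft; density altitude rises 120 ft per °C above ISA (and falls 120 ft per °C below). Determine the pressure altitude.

11500 ft

DA = PA + 120 × (OAT − (15 − 2·PA/1000)) = PA + 120·OAT − 1800 + 0.24·PA = 1.24·PA + 120·OAT − 1800.
So 1.24·PA = 13060 − 120 × 5 + 1800 = 14260.
PA = 14260 / 1.24 = 11500 ft.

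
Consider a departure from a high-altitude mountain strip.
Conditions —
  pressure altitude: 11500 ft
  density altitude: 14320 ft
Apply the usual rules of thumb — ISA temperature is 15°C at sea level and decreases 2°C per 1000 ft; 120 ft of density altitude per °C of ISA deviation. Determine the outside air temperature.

15.5°C

Density altitude − pressure altitude = 14320 − 11500 = +2820 ft.
At 120 ft/°C that is an ISA deviation of 2820/120 = +23.5°C.
ISA temperature at 11500 ft = 15 − 2 × (11500/1000) = -8°C.
OAT = ISA + deviation = -8 + (+23.5) = 15.5°C.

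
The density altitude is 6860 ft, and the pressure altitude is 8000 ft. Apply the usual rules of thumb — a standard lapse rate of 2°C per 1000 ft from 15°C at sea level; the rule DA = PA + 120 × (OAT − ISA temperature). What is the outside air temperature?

-10.5°C

Density altitude − pressure altitude = 6860 − 8000 = -1140 ft.
At 120 ft/°C that is an ISA deviation of -1140/120 = -9.5°C.
ISA temperature at 8000 ft = 15 − 2 × (8000/1000) = -1°C.
OAT = ISA + deviation = -1 + (-9.5) = -10.5°C.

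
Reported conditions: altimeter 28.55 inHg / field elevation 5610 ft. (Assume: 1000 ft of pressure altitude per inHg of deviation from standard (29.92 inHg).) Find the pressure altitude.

6980 ft

Pressure correction = (29.92 − 28.55) × 1000 = +1370 ft.
Pressure altitude = 5610 + (+1370) = 6980 ft.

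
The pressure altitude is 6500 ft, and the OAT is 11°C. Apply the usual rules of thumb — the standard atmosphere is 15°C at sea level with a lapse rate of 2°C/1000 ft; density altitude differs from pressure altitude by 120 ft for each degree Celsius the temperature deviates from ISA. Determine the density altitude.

ISA temperature at 6500 ft = 15 − 2 × (6500/1000) = 2°C.
ISA deviation = 11 − 2 = +9°C.
Density altitude = 6500 + 120 × (9) = 6500 + (+1080) = 7580 ft.

7580 ft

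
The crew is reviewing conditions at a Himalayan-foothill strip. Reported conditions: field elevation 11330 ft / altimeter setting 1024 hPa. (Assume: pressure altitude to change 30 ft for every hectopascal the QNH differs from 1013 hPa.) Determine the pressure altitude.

11000 ft

Pressure correction = (1013 − 1024) × 30 = -330 ft.
Pressure altitude = 11330 + (-330) = 11000 ft.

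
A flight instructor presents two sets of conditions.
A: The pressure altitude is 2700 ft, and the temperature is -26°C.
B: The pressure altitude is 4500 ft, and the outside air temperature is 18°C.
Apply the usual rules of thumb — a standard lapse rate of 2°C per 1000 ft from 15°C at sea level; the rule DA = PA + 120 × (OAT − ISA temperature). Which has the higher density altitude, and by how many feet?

B by 7512 ft

A: ISA temp = 9.6°C, deviation -35.6°C, DA = 2700 + 120 × (-35.6) = -1572 ft.
B: ISA temp = 6°C, deviation +12°C, DA = 4500 + 120 × 12 = 5940 ft.
B is higher by 5940 − (-1572) = 7512 ft.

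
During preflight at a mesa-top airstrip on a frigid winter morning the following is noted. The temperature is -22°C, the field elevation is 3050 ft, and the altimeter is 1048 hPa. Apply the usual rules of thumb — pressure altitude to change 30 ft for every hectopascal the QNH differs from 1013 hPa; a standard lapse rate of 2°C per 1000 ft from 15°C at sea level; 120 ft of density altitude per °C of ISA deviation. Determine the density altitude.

Pressure altitude = 3050 + (1013 − 1048) × 30 = 3050 + (-1050) = 2000 ft.
ISA temperature at 2000 ft = 15 − 2 × (2000/1000) = 11°C.
ISA deviation = -22 − 11 = -33°C.
Density altitude = 2000 + 120 × (-33) = -1960 ft.

-1960 ft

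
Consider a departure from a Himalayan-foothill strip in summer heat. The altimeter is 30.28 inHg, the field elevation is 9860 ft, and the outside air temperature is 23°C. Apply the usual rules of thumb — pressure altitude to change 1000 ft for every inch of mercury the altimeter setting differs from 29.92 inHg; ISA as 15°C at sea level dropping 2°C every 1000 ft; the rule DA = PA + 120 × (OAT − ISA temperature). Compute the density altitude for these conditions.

12740 ft

Pressure altitude = 9860 + (29.92 − 30.28) × 1000 = 9860 + (-360) = 9500 ft.
ISA temperature at 9500 ft = 15 − 2 × (9500/1000) = -4°C.
ISA deviation = 23 − (-4) = +27°C.
Density altitude = 9500 + 120 × (27) = 12740 ft.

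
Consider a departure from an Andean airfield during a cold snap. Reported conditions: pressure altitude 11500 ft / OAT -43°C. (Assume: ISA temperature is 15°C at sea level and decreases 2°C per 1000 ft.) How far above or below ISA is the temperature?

ISA temperature at 11500 ft = 15 − 2 × (11500/1000) = -8°C.
Deviation = OAT − ISA = -43 − (-8) = -35°C.

ISA-35°C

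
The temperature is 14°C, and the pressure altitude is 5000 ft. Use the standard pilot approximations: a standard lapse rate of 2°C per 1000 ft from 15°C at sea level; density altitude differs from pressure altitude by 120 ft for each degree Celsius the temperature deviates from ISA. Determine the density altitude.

6080 ft

ISA temperature at 5000 ft = 15 − 2 × (5000/1000) = 5°C.
ISA deviation = 14 − 5 = +9°C.
Density altitude = 5000 + 120 × (9) = 5000 + (+1080) = 6080 ft.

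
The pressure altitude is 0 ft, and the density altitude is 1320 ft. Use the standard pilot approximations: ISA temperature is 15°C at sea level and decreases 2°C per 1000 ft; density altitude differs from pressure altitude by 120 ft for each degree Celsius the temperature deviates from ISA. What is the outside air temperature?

Density altitude − pressure altitude = 1320 − 0 = +1320 ft.
At 120 ft/°C that is an ISA deviation of 1320/120 = +11°C.
ISA temperature at 0 ft = 15 − 2 × (0/1000) = 15°C.
OAT = ISA + deviation = 15 + (+11) = 26°C.

26°C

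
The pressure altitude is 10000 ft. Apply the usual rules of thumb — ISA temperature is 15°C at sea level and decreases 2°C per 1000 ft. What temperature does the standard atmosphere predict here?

ISA temperature = 15 − 2 × (10000/1000) = 15 − 20 = -5°C.

-5°C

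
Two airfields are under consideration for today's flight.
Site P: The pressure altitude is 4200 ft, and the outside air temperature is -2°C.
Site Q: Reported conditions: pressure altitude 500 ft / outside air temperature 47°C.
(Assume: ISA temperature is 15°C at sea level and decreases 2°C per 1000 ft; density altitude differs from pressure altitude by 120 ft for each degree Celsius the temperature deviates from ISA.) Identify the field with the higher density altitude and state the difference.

Site P: ISA temp = 6.6°C, deviation -8.6°C, DA = 4200 + 120 × (-8.6) = 3168 ft.
Site Q: ISA temp = 14°C, deviation +33°C, DA = 500 + 120 × 33 = 4460 ft.
Site Q is higher by 4460 − 3168 = 1292 ft.

Site Q by 1292 ft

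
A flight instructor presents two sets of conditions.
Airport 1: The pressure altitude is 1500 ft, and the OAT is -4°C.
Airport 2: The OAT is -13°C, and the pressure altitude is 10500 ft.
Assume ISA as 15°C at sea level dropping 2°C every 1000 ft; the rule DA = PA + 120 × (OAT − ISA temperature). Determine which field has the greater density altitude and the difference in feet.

Airport 1: ISA temp = 12°C, deviation -16°C, DA = 1500 + 120 × (-16) = -420 ft.
Airport 2: ISA temp = -6°C, deviation -7°C, DA = 10500 + 120 × (-7) = 9660 ft.
Airport 2 is higher by 9660 − (-420) = 10080 ft.

Airport 2 by 10080 ft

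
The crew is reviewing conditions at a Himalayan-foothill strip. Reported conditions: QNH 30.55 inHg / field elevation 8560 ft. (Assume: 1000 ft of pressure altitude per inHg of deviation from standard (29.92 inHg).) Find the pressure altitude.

Pressure correction = (29.92 − 30.55) × 1000 = -630 ft.
Pressure altitude = 8560 + (-630) = 7930 ft.

7930 ft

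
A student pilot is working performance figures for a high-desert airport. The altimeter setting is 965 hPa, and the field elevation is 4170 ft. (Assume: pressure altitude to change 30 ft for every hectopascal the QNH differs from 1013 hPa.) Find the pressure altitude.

5610 ft

Pressure correction = (1013 − 965) × 30 = +1440 ft.
Pressure altitude = 4170 + (+1440) = 5610 ft.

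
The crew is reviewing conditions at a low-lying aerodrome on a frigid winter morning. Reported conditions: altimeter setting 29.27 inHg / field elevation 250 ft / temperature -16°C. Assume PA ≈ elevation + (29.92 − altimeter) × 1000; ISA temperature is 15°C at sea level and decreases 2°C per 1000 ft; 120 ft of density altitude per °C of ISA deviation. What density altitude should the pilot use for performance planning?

Pressure altitude = 250 + (29.92 − 29.27) × 1000 = 250 + (+650) = 900 ft.
ISA temperature at 900 ft = 15 − 2 × (900/1000) = 13.2°C.
ISA deviation = -16 − 13.2 = -29.2°C.
Density altitude = 900 + 120 × (-29.2) = -2604 ft.

-2604 ft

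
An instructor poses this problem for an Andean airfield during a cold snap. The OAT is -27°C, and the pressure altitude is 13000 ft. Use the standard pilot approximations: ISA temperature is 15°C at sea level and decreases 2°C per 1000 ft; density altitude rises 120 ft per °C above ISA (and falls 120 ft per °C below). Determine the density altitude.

ISA temperature at 13000 ft = 15 − 2 × (13000/1000) = -11°C.
ISA deviation = -27 − (-11) = -16°C.
Density altitude = 13000 + 120 × (-16) = 13000 + (-1920) = 11080 ft.

11080 ft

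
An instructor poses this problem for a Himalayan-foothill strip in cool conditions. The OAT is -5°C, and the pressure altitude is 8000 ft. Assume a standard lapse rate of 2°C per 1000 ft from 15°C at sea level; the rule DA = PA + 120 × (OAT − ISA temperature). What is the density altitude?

7520 ft

ISA temperature at 8000 ft = 15 − 2 × (8000/1000) = -1°C.
ISA deviation = -5 − (-1) = -4°C.
Density altitude = 8000 + 120 × (-4) = 8000 + (-480) = 7520 ft.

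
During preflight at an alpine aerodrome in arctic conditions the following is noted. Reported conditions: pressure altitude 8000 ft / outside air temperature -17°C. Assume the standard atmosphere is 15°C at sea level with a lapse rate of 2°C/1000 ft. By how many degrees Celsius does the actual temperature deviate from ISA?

ISA temperature at 8000 ft = 15 − 2 × (8000/1000) = -1°C.
Deviation = OAT − ISA = -17 − (-1) = -16°C.

ISA-16°C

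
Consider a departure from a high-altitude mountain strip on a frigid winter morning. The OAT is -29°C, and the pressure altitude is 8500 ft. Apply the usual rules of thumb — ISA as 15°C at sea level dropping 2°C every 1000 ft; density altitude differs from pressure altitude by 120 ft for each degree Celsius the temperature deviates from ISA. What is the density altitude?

5260 ft

ISA temperature at 8500 ft = 15 − 2 × (8500/1000) = -2°C.
ISA deviation = -29 − (-2) = -27°C.
Density altitude = 8500 + 120 × (-27) = 8500 + (-3240) = 5260 ft.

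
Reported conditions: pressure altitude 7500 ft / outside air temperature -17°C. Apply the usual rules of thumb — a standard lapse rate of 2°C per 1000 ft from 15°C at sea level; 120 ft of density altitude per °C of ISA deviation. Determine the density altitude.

5460 ft

ISA temperature at 7500 ft = 15 − 2 × (7500/1000) = 0°C.
ISA deviation = -17 − 0 = -17°C.
Density altitude = 7500 + 120 × (-17) = 7500 + (-2040) = 5460 ft.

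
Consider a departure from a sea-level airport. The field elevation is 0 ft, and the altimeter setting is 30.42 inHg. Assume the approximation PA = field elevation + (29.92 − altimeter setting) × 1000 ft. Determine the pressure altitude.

-500 ft

Pressure correction = (29.92 − 30.42) × 1000 = -500 ft.
Pressure altitude = 0 + (-500) = -500 ft.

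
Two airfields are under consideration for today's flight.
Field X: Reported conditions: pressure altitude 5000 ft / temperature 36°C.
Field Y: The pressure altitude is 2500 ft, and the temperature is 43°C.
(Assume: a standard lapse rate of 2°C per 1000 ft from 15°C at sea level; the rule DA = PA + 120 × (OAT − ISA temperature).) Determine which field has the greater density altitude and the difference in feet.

Field X by 2260 ft

Field X: ISA temp = 5°C, deviation +31°C, DA = 5000 + 120 × 31 = 8720 ft.
Field Y: ISA temp = 10°C, deviation +33°C, DA = 2500 + 120 × 33 = 6460 ft.
Field X is higher by 8720 − 6460 = 2260 ft.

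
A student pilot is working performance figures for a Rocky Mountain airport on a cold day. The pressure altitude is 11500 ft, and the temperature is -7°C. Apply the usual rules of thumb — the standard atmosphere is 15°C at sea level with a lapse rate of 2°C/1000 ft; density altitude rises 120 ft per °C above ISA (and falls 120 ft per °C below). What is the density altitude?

ISA temperature at 11500 ft = 15 − 2 × (11500/1000) = -8°C.
ISA deviation = -7 − (-8) = +1°C.
Density altitude = 11500 + 120 × (1) = 11500 + (+120) = 11620 ft.

11620 ft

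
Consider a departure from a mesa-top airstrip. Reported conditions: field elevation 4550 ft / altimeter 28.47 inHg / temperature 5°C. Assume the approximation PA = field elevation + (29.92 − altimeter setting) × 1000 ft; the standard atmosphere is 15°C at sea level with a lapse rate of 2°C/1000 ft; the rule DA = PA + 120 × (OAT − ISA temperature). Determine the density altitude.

6240 ft

Pressure altitude = 4550 + (29.92 − 28.47) × 1000 = 4550 + (+1450) = 6000 ft.
ISA temperature at 6000 ft = 15 − 2 × (6000/1000) = 3°C.
ISA deviation = 5 − 3 = +2°C.
Density altitude = 6000 + 120 × (2) = 6240 ft.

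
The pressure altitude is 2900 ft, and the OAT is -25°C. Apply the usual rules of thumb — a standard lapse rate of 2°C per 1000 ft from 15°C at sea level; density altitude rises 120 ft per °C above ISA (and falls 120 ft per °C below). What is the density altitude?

-1204 ft

ISA temperature at 2900 ft = 15 − 2 × (2900/1000) = 9.2°C.
ISA deviation = -25 − 9.2 = -34.2°C.
Density altitude = 2900 + 120 × (-34.2) = 2900 + (-4104) = -1204 ft.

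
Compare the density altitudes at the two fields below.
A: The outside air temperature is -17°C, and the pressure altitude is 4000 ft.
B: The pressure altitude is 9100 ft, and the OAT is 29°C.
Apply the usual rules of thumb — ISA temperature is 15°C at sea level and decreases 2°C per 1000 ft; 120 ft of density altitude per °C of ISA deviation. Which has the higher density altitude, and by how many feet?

A: ISA temp = 7°C, deviation -24°C, DA = 4000 + 120 × (-24) = 1120 ft.
B: ISA temp = -3.2°C, deviation +32.2°C, DA = 9100 + 120 × 32.2 = 12964 ft.
B is higher by 12964 − 1120 = 11844 ft.

B by 11844 ft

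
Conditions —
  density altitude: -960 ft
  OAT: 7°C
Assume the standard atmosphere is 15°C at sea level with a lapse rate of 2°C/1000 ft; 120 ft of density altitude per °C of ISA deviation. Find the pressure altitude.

0 ft

DA = PA + 120 × (OAT − (15 − 2·PA/1000)) = PA + 120·OAT − 1800 + 0.24·PA = 1.24·PA + 120·OAT − 1800.
So 1.24·PA = -960 − 120 × 7 + 1800 = 0.
PA = 0 / 1.24 = 0 ft.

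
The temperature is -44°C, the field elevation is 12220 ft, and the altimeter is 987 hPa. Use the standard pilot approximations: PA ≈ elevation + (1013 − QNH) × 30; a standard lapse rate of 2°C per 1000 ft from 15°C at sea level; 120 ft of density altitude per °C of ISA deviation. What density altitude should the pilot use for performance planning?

Pressure altitude = 12220 + (1013 − 987) × 30 = 12220 + (+780) = 13000 ft.
ISA temperature at 13000 ft = 15 − 2 × (13000/1000) = -11°C.
ISA deviation = -44 − (-11) = -33°C.
Density altitude = 13000 + 120 × (-33) = 9040 ft.

9040 ft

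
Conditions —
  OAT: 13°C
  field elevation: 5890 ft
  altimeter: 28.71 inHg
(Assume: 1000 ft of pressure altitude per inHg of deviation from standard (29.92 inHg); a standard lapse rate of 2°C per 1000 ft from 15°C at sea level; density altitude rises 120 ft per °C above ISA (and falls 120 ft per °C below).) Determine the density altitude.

Pressure altitude = 5890 + (29.92 − 28.71) × 1000 = 5890 + (+1210) = 7100 ft.
ISA temperature at 7100 ft = 15 − 2 × (7100/1000) = 0.8°C.
ISA deviation = 13 − 0.8 = +12.2°C.
Density altitude = 7100 + 120 × (12.2) = 8564 ft.

8564 ft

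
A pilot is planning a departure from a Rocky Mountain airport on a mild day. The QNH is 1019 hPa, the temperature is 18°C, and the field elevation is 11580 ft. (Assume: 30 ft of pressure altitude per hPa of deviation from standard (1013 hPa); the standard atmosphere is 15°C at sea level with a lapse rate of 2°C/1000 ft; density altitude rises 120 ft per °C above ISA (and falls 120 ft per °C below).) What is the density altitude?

Pressure altitude = 11580 + (1013 − 1019) × 30 = 11580 + (-180) = 11400 ft.
ISA temperature at 11400 ft = 15 − 2 × (11400/1000) = -7.8°C.
ISA deviation = 18 − (-7.8) = +25.8°C.
Density altitude = 11400 + 120 × (25.8) = 14496 ft.

14496 ft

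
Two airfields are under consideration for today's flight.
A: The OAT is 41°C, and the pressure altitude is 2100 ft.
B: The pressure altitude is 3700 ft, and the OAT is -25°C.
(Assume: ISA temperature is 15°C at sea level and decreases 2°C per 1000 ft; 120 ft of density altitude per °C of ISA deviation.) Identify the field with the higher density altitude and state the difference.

A by 5936 ft

A: ISA temp = 10.8°C, deviation +30.2°C, DA = 2100 + 120 × 30.2 = 5724 ft.
B: ISA temp = 7.6°C, deviation -32.6°C, DA = 3700 + 120 × (-32.6) = -212 ft.
A is higher by 5724 − (-212) = 5936 ft.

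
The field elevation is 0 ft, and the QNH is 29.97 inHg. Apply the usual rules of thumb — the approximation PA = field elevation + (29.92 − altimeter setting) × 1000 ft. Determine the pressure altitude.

Pressure correction = (29.92 − 29.97) × 1000 = -50 ft.
Pressure altitude = 0 + (-50) = -50 ft.

-50 ft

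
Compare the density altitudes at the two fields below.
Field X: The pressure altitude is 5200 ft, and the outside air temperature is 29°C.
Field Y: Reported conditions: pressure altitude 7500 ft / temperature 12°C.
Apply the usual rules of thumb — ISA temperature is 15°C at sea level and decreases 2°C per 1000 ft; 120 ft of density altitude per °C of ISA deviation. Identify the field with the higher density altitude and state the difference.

Field X: ISA temp = 4.6°C, deviation +24.4°C, DA = 5200 + 120 × 24.4 = 8128 ft.
Field Y: ISA temp = 0°C, deviation +12°C, DA = 7500 + 120 × 12 = 8940 ft.
Field Y is higher by 8940 − 8128 = 812 ft.

Field Y by 812 ft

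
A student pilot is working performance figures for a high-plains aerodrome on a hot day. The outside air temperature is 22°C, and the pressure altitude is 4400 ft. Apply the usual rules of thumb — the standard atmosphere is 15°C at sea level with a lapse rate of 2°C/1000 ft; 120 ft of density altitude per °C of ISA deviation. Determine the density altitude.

6296 ft

ISA temperature at 4400 ft = 15 − 2 × (4400/1000) = 6.2°C.
ISA deviation = 22 − 6.2 = +15.8°C.
Density altitude = 4400 + 120 × (15.8) = 4400 + (+1896) = 6296 ft.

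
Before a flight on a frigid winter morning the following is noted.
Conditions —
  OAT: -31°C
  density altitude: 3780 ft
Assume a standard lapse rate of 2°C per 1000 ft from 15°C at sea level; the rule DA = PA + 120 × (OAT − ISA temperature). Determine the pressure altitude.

DA = PA + 120 × (OAT − (15 − 2·PA/1000)) = PA + 120·OAT − 1800 + 0.24·PA = 1.24·PA + 120·OAT − 1800.
So 1.24·PA = 3780 − 120 × (-31) + 1800 = 9300.
PA = 9300 / 1.24 = 7500 ft.

7500 ft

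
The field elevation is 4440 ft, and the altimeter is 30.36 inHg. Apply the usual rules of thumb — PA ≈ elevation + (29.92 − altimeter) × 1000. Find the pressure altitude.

4000 ft

Pressure correction = (29.92 − 30.36) × 1000 = -440 ft.
Pressure altitude = 4440 + (-440) = 4000 ft.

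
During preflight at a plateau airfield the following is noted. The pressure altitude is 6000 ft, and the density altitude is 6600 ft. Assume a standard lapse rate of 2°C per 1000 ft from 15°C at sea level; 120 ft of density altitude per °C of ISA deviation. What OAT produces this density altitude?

8°C

Density altitude − pressure altitude = 6600 − 6000 = +600 ft.
At 120 ft/°C that is an ISA deviation of 600/120 = +5°C.
ISA temperature at 6000 ft = 15 − 2 × (6000/1000) = 3°C.
OAT = ISA + deviation = 3 + (+5) = 8°C.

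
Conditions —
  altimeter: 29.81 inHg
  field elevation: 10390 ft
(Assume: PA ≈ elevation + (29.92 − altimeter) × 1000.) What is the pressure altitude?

10500 ft

Pressure correction = (29.92 − 29.81) × 1000 = +110 ft.
Pressure altitude = 10390 + (+110) = 10500 ft.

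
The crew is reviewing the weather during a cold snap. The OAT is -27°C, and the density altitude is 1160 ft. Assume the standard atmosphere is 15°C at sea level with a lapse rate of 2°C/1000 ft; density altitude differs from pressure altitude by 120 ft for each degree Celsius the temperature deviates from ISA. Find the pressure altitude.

5000 ft

DA = PA + 120 × (OAT − (15 − 2·PA/1000)) = PA + 120·OAT − 1800 + 0.24·PA = 1.24·PA + 120·OAT − 1800.
So 1.24·PA = 1160 − 120 × (-27) + 1800 = 6200.
PA = 6200 / 1.24 = 5000 ft.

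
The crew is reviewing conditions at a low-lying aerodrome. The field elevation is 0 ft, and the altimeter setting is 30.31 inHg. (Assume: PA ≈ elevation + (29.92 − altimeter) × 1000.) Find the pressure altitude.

-390 ft

Pressure correction = (29.92 − 30.31) × 1000 = -390 ft.
Pressure altitude = 0 + (-390) = -390 ft.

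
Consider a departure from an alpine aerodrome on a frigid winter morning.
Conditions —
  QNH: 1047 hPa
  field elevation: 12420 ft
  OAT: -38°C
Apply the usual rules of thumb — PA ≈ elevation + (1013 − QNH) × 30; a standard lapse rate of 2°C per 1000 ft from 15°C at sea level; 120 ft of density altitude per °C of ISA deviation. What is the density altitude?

Pressure altitude = 12420 + (1013 − 1047) × 30 = 12420 + (-1020) = 11400 ft.
ISA temperature at 11400 ft = 15 − 2 × (11400/1000) = -7.8°C.
ISA deviation = -38 − (-7.8) = -30.2°C.
Density altitude = 11400 + 120 × (-30.2) = 7776 ft.

7776 ft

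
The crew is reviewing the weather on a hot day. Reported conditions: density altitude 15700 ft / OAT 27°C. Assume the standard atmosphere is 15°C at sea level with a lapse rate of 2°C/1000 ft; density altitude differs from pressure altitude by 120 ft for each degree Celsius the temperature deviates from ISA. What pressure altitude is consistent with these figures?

11500 ft

DA = PA + 120 × (OAT − (15 − 2·PA/1000)) = PA + 120·OAT − 1800 + 0.24·PA = 1.24·PA + 120·OAT − 1800.
So 1.24·PA = 15700 − 120 × 27 + 1800 = 14260.
PA = 14260 / 1.24 = 11500 ft.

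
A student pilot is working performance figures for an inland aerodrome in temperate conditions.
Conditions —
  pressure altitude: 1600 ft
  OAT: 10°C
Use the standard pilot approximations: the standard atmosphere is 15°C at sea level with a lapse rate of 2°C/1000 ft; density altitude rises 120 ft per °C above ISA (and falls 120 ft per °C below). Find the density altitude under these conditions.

1384 ft

ISA temperature at 1600 ft = 15 − 2 × (1600/1000) = 11.8°C.
ISA deviation = 10 − 11.8 = -1.8°C.
Density altitude = 1600 + 120 × (-1.8) = 1600 + (-216) = 1384 ft.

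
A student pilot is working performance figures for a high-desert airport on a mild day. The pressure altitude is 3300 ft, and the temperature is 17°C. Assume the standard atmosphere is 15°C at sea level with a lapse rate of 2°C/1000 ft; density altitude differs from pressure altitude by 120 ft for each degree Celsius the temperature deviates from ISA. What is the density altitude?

ISA temperature at 3300 ft = 15 − 2 × (3300/1000) = 8.4°C.
ISA deviation = 17 − 8.4 = +8.6°C.
Density altitude = 3300 + 120 × (8.6) = 3300 + (+1032) = 4332 ft.

4332 ft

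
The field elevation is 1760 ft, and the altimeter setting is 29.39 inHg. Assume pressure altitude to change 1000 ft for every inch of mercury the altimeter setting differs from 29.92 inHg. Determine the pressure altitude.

Pressure correction = (29.92 − 29.39) × 1000 = +530 ft.
Pressure altitude = 1760 + (+530) = 2290 ft.

2290 ft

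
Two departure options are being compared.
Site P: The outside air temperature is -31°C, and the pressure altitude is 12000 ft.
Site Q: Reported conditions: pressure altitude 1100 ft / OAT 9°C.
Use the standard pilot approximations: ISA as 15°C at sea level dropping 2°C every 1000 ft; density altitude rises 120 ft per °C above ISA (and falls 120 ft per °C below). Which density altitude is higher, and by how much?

Site P by 8716 ft

Site P: ISA temp = -9°C, deviation -22°C, DA = 12000 + 120 × (-22) = 9360 ft.
Site Q: ISA temp = 12.8°C, deviation -3.8°C, DA = 1100 + 120 × (-3.8) = 644 ft.
Site P is higher by 9360 − 644 = 8716 ft.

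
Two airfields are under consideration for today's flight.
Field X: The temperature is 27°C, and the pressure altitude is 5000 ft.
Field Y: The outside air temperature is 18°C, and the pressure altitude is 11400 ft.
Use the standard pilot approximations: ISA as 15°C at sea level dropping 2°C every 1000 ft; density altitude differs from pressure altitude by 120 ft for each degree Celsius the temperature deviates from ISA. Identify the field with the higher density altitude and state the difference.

Field X: ISA temp = 5°C, deviation +22°C, DA = 5000 + 120 × 22 = 7640 ft.
Field Y: ISA temp = -7.8°C, deviation +25.8°C, DA = 11400 + 120 × 25.8 = 14496 ft.
Field Y is higher by 14496 − 7640 = 6856 ft.

Field Y by 6856 ft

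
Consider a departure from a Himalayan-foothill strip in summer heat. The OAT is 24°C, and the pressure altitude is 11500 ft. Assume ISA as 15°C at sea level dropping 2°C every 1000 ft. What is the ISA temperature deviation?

ISA+32°C

ISA temperature at 11500 ft = 15 − 2 × (11500/1000) = -8°C.
Deviation = OAT − ISA = 24 − (-8) = +32°C.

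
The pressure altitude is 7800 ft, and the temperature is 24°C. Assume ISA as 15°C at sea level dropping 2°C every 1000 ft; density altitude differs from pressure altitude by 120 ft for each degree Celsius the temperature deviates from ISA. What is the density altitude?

ISA temperature at 7800 ft = 15 − 2 × (7800/1000) = -0.6°C.
ISA deviation = 24 − (-0.6) = +24.6°C.
Density altitude = 7800 + 120 × (24.6) = 7800 + (+2952) = 10752 ft.

10752 ft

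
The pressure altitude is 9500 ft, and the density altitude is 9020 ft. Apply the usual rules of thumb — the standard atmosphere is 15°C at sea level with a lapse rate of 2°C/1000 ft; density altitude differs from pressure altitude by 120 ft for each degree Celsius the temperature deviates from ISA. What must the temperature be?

-8°C

Density altitude − pressure altitude = 9020 − 9500 = -480 ft.
At 120 ft/°C that is an ISA deviation of -480/120 = -4°C.
ISA temperature at 9500 ft = 15 − 2 × (9500/1000) = -4°C.
OAT = ISA + deviation = -4 + (-4) = -8°C.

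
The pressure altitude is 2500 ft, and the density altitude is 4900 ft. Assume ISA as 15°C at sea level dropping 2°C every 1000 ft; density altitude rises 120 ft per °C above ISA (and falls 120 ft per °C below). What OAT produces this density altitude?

30°C

Density altitude − pressure altitude = 4900 − 2500 = +2400 ft.
At 120 ft/°C that is an ISA deviation of 2400/120 = +20°C.
ISA temperature at 2500 ft = 15 − 2 × (2500/1000) = 10°C.
OAT = ISA + deviation = 10 + (+20) = 30°C.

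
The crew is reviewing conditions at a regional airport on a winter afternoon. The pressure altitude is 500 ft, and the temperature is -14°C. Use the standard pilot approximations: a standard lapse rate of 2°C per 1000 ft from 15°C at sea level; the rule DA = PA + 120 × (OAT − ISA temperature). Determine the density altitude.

-2860 ft

ISA temperature at 500 ft = 15 − 2 × (500/1000) = 14°C.
ISA deviation = -14 − 14 = -28°C.
Density altitude = 500 + 120 × (-28) = 500 + (-3360) = -2860 ft.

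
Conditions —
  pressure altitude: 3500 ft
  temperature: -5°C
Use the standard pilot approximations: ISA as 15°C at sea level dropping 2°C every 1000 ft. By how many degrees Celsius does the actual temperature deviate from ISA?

ISA temperature at 3500 ft = 15 − 2 × (3500/1000) = 8°C.
Deviation = OAT − ISA = -5 − 8 = -13°C.

ISA-13°C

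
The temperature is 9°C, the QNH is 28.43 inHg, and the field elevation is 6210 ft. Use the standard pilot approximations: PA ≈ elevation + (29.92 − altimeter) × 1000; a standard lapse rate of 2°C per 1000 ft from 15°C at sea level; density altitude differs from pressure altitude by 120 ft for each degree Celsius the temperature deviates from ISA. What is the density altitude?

Pressure altitude = 6210 + (29.92 − 28.43) × 1000 = 6210 + (+1490) = 7700 ft.
ISA temperature at 7700 ft = 15 − 2 × (7700/1000) = -0.4°C.
ISA deviation = 9 − (-0.4) = +9.4°C.
Density altitude = 7700 + 120 × (9.4) = 8828 ft.

8828 ft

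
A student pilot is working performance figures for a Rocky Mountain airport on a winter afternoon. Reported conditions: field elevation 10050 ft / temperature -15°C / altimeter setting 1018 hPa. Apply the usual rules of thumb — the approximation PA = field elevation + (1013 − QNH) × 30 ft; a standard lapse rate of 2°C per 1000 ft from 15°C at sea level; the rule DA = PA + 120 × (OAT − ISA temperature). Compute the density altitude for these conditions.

8676 ft

Pressure altitude = 10050 + (1013 − 1018) × 30 = 10050 + (-150) = 9900 ft.
ISA temperature at 9900 ft = 15 − 2 × (9900/1000) = -4.8°C.
ISA deviation = -15 − (-4.8) = -10.2°C.
Density altitude = 9900 + 120 × (-10.2) = 8676 ft.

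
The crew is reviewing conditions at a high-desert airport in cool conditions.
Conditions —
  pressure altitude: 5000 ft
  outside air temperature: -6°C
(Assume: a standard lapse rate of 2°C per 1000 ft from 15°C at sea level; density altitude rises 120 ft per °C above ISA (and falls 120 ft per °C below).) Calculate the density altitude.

3680 ft

ISA temperature at 5000 ft = 15 − 2 × (5000/1000) = 5°C.
ISA deviation = -6 − 5 = -11°C.
Density altitude = 5000 + 120 × (-11) = 5000 + (-1320) = 3680 ft.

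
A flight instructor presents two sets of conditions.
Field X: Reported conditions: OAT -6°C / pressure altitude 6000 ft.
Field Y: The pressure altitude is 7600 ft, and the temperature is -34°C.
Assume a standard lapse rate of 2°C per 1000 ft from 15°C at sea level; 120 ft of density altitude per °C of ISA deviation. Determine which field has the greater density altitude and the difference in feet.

Field X by 1376 ft

Field X: ISA temp = 3°C, deviation -9°C, DA = 6000 + 120 × (-9) = 4920 ft.
Field Y: ISA temp = -0.2°C, deviation -33.8°C, DA = 7600 + 120 × (-33.8) = 3544 ft.
Field X is higher by 4920 − 3544 = 1376 ft.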